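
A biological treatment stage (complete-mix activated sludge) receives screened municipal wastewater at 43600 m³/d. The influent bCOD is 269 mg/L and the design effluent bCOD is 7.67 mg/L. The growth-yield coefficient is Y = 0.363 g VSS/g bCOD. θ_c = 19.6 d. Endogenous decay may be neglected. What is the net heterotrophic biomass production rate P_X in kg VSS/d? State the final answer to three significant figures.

P_X ≈ 4140 kg VSS/d

No decay correction is needed, so Y_obs = Y = 0.363.
ΔS = 269 − 7.67 = 261.3 mg/L, so the substrate removal rate is 43600 × 261.3/1000 = 11394 kg bCOD/d.
Biomass produced: P_X = Y_obs·Q·ΔS = 0.3630 × 11394 ≈ 4136 kg VSS/d.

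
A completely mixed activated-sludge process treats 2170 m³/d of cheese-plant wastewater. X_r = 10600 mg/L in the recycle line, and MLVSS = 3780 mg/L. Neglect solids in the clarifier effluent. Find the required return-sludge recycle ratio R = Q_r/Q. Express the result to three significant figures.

Mass balance around the secondary clarifier (neglecting effluent solids): R = X / (X_r − X) = 3780 / (10600 − 3780) = 0.5543.

R ≈ 0.554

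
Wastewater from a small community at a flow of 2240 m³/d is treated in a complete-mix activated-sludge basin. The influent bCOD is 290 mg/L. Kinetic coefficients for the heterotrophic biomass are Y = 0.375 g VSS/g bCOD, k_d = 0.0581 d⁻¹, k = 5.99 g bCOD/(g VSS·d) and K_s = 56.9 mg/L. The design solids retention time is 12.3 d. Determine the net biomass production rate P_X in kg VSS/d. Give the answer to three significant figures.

Effluent substrate depends only on kinetics and SRT: S = K_s(1 + k_d θ_c) / [θ_c(Yk − k_d) − 1] = 56.9 × (1 + 0.0581 × 12.3) / [12.3 × (0.375 × 5.99 − 0.0581) − 1] = 97.56 / 25.91 = 3.765 mg/L.
Y_obs = Y / (1 + k_d θ_c) = 0.375 / (1 + 0.0581 × 12.3) = 0.375 / 1.715 = 0.2187.
Q·(S₀ − S) = 2240 × (290 − 3.76) × 10⁻³ = 641.2 kg/d removed.
So the net sludge growth is P_X = 0.2187 × 641.2 = 140.2 kg VSS/d.

P_X ≈ 140 kg VSS/d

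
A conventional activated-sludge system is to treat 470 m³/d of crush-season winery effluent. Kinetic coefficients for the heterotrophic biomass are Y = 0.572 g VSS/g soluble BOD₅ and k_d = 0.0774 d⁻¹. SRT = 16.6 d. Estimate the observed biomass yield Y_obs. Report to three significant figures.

The observed yield is Y_obs = Y/(1 + k_d·θ_c) = 0.572 / (1 + 0.0774 × 16.6) = 0.572 / 2.285 = 0.2503 g VSS per g soluble BOD₅ removed.

Y_obs ≈ 0.250 g VSS/g soluble BOD₅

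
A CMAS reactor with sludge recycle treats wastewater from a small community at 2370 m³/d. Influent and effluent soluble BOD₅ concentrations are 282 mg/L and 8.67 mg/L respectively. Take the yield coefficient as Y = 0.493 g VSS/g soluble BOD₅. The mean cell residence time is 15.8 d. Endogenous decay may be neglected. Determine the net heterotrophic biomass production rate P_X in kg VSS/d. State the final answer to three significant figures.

P_X ≈ 319 kg VSS/d

With endogenous decay neglected, the observed yield equals the true yield: Y_obs = Y = 0.493 g VSS/g soluble BOD₅.
Q·(S₀ − S) = 2370 × (282 − 8.67) × 10⁻³ = 647.8 kg/d removed.
Biomass produced: P_X = Y_obs·Q·ΔS = 0.4930 × 647.8 ≈ 319.4 kg VSS/d.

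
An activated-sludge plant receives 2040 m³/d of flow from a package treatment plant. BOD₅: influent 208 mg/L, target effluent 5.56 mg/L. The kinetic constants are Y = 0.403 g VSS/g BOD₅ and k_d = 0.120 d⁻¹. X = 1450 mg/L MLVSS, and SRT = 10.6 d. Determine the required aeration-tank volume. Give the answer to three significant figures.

V ≈ 536 m³

Rearranging the biomass balance for a CMAS with decay, V = Y·Q·ΔS·θ_c / [X·(1+k_d θ_c)] = 0.403 × 2040 × (208 − 5.56) × 10.6 / [1450 × (1 + 0.120 × 10.6)] = 1.76×10^6 / 3294 = 535.5 m³.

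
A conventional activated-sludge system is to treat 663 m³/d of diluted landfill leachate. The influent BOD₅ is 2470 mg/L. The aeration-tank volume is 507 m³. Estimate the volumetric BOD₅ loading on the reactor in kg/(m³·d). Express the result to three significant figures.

L_v ≈ 3.23 kg BOD₅/(m³·d)

Applied BOD₅ load per unit volume = Q·S₀/V = (663 × 2470/1000)/507.0 = 3.230 kg BOD₅·m⁻³·d⁻¹.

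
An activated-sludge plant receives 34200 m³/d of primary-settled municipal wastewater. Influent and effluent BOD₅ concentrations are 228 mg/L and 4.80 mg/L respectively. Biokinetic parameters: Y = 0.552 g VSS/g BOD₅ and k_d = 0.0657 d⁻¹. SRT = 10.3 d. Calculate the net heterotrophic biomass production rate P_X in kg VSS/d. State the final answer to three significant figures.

Correct the yield for decay: Y_obs = Y/(1 + k_d θ_c) = 0.552 / (1 + 0.0657 × 10.3) = 0.552 / 1.677 = 0.3292.
Q·(S₀ − S) = 34200 × (228 − 4.80) × 10⁻³ = 7633 kg/d removed.
Net biomass production P_X = Y_obs × Q·(S₀ − S) = 0.3292 × 7633 = 2513 kg VSS/d.

P_X ≈ 2510 kg VSS/d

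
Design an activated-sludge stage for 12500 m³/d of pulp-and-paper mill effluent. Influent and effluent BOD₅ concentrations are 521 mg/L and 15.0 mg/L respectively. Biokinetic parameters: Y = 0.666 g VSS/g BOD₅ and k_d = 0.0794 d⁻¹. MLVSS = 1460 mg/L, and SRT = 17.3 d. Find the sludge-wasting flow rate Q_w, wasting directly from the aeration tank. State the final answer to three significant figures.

Q_w ≈ 1220 m³/d

Rearranging the biomass balance for a CMAS with decay, V = Y·Q·ΔS·θ_c / [X·(1+k_d θ_c)] = 0.666 × 12500 × (521 − 15.0) × 17.3 / [1460 × (1 + 0.0794 × 17.3)] = 7.29×10^7 / 3465 = 21029 m³.
Wasting from the aeration tank: Q_w = V / θ_c = 21029 / 17.3 = 1216 m³/d.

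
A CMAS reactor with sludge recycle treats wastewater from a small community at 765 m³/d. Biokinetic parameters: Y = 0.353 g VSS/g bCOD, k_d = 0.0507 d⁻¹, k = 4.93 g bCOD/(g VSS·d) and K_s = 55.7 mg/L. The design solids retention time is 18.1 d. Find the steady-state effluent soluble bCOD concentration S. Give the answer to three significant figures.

Effluent substrate depends only on kinetics and SRT: S = K_s(1 + k_d θ_c) / [θ_c(Yk − k_d) − 1] = 55.7 × (1 + 0.0507 × 18.1) / [18.1 × (0.353 × 4.93 − 0.0507) − 1] = 106.8 / 29.58 = 3.611 mg/L.

S ≈ 3.61 mg/L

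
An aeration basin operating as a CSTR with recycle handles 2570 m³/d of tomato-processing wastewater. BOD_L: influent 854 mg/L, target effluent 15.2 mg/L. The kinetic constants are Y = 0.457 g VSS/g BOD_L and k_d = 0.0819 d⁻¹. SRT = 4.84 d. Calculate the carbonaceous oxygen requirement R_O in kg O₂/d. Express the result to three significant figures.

R_O ≈ 1150 kg O₂/d

Correct the yield for decay: Y_obs = Y/(1 + k_d θ_c) = 0.457 / (1 + 0.0819 × 4.84) = 0.457 / 1.396 = 0.3273.
ΔS = 854 − 15.2 = 838.8 mg/L, so the substrate removal rate is 2570 × 838.8/1000 = 2156 kg BOD_L/d.
Net sludge production P_X = 0.3273 × 2156 = 705.5 kg VSS/d.
Carbonaceous O₂ demand = substrate oxidised − cell-mass equivalent = 2156 − 1.42 × 705.5 = 1154 kg O₂/d.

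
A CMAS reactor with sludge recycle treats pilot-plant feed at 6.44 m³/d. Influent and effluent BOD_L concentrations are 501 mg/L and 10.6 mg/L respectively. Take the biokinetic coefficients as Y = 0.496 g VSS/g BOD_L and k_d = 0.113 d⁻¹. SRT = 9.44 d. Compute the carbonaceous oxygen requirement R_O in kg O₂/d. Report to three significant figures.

Correct the yield for decay: Y_obs = Y/(1 + k_d θ_c) = 0.496 / (1 + 0.113 × 9.44) = 0.496 / 2.067 = 0.2400.
ΔS = 501 − 10.6 = 490.4 mg/L, so the substrate removal rate is 6.44 × 490.4/1000 = 3.158 kg BOD_L/d.
Net sludge production P_X = 0.2400 × 3.158 = 0.7579 kg VSS/d.
Carbonaceous O₂ demand = substrate oxidised − cell-mass equivalent = 3.158 − 1.42 × 0.7579 = 2.082 kg O₂/d.

R_O ≈ 2.08 kg O₂/d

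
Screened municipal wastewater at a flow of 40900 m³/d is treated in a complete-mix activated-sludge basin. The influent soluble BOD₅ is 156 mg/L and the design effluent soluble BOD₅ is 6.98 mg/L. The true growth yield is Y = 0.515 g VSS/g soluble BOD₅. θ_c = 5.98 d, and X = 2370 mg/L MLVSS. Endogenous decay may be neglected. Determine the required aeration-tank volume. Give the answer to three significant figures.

V ≈ 7920 m³

With k_d = 0 the design equation reduces to V = Y Q (S₀−S) θ_c / X = 0.515 × 40900 × (156 − 6.98) × 5.98 / 2370 = 7920 m³.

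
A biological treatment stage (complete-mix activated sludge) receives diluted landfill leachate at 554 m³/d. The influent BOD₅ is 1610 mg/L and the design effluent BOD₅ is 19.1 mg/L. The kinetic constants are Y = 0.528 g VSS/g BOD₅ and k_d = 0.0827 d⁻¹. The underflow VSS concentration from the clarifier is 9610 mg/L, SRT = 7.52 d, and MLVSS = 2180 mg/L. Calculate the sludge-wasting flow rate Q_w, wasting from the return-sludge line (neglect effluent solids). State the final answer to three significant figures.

Q_w ≈ 29.9 m³/d

Steady-state biomass mass balance: V·X·(1 + k_d·θ_c) = Y·Q·(S₀ − S)·θ_c, so V = 0.528 × 554 × (1610 − 19.1) × 7.52 / [2180 × (1 + 0.0827 × 7.52)] = 3.5×10^6 / 3536 = 989.7 m³.
Q_w = (V·X)/(θ_c X_r) = 989.7 × 2180 / (7.52 × 9610) = 29.86 m³/d.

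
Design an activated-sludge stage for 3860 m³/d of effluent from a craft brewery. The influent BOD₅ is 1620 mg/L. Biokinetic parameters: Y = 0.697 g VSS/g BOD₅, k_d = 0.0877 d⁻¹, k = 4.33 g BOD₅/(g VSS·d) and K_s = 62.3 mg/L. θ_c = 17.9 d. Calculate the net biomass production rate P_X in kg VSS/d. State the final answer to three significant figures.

From the Monod/SRT balance for a CMAS, S = K_s·(1+k_d θ_c)/[θ_c·(Y k − k_d) − 1] = 62.3 × (1 + 0.0877 × 17.9) / [17.9 × (0.697 × 4.33 − 0.0877) − 1] = 160.1 / 51.45 = 3.112 mg/L.
Correct the yield for decay: Y_obs = Y/(1 + k_d θ_c) = 0.697 / (1 + 0.0877 × 17.9) = 0.697 / 2.570 = 0.2712.
Mass of BOD₅ removed per day: Q(S₀ − S) = 3860 × 1617 g/m³ = 6241 kg/d.
Biomass produced: P_X = Y_obs·Q·ΔS = 0.2712 × 6241 ≈ 1693 kg VSS/d.

P_X ≈ 1690 kg VSS/d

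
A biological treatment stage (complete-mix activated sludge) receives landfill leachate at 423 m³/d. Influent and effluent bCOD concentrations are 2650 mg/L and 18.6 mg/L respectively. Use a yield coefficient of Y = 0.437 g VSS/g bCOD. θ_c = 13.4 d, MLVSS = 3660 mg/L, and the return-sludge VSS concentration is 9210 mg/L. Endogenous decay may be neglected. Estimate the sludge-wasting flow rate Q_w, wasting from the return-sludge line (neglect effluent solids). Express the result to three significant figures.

Q_w ≈ 52.8 m³/d

Biomass mass balance (decay neglected): V·X = Y·Q·(S₀ − S)·θ_c, so V = 0.437 × 423 × (2650 − 18.6) × 13.4 / 3660 = 1781 m³.
Wasting from the return line (neglecting effluent solids): Q_w = V·X / (θ_c·X_r) = 1781 × 3660 / (13.4 × 9210) = 52.81 m³/d.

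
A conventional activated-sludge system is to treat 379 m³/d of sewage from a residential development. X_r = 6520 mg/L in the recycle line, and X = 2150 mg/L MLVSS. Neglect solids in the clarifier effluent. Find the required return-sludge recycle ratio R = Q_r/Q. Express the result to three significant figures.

R ≈ 0.492

Mass balance around the secondary clarifier (neglecting effluent solids): R = X / (X_r − X) = 2150 / (6520 − 2150) = 0.4920.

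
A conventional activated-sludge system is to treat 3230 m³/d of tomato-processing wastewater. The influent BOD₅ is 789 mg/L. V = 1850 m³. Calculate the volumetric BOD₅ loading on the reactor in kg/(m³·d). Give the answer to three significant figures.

L_v ≈ 1.38 kg BOD₅/(m³·d)

L_v = Q S₀ / V = 3230 × 789 × 10⁻³ / 1850 = 1.378 kg/(m³·d).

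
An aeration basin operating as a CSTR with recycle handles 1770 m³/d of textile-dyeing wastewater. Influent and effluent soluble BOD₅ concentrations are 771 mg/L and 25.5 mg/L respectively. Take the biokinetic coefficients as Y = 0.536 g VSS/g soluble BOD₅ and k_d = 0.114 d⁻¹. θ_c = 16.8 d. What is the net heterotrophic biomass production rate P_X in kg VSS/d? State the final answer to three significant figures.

P_X ≈ 243 kg VSS/d

The observed yield is Y_obs = Y/(1 + k_d·θ_c) = 0.536 / (1 + 0.114 × 16.8) = 0.536 / 2.915 = 0.1839 g VSS per g soluble BOD₅ removed.
Q·(S₀ − S) = 1770 × (771 − 25.5) × 10⁻³ = 1320 kg/d removed.
So the net sludge growth is P_X = 0.1839 × 1320 = 242.6 kg VSS/d.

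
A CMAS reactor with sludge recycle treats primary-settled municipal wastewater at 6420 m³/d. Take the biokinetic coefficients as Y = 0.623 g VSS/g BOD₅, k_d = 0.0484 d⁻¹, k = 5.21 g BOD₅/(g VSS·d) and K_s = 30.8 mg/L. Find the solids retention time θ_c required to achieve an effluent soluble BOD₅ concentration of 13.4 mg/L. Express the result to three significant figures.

θ_c ≈ 1.07 d

Specific growth rate at S = 13.4 mg/L: μ = YkS/(K_s+S) = 0.623·5.21·13.4/(30.8+13.4) = 0.9840 d⁻¹.
1/θ_c = 0.9840 − 0.0484 = 0.9356 d⁻¹, so θ_c = 1.069 d.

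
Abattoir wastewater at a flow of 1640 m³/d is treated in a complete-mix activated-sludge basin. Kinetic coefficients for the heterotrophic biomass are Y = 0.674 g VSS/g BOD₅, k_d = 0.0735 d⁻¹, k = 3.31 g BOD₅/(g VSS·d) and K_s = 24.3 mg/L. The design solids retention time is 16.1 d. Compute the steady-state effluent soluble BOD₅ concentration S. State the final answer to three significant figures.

From the Monod/SRT balance for a CMAS, S = K_s·(1+k_d θ_c)/[θ_c·(Y k − k_d) − 1] = 24.3 × (1 + 0.0735 × 16.1) / [16.1 × (0.674 × 3.31 − 0.0735) − 1] = 53.06 / 33.73 = 1.573 mg/L.

S ≈ 1.57 mg/L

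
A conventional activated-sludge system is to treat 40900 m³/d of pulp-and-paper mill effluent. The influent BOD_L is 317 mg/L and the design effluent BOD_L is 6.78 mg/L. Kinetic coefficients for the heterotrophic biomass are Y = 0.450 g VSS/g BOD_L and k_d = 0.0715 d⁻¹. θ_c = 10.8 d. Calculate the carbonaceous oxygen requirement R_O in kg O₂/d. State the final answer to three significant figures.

Correct the yield for decay: Y_obs = Y/(1 + k_d θ_c) = 0.450 / (1 + 0.0715 × 10.8) = 0.450 / 1.772 = 0.2539.
ΔS = 317 − 6.78 = 310.2 mg/L, so the substrate removal rate is 40900 × 310.2/1000 = 12688 kg BOD_L/d.
P_X = Y_obs·Q·(S₀ − S) = 0.2539 × 12688 = 3222 kg VSS/d.
R_O = Q·ΔS − 1.42 P_X = 12688 − 4575 = 8113 kg O₂/d.

R_O ≈ 8110 kg O₂/d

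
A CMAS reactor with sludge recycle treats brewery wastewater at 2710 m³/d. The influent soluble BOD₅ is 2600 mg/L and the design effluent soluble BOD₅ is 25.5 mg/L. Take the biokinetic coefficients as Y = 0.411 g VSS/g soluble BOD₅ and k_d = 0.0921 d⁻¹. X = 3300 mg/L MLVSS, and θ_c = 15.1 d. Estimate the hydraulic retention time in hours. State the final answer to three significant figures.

τ ≈ 48.6 h

From the SRT design equation V = Y Q (S₀−S) θ_c / [X (1 + k_d θ_c)] = 0.411 × 2710 × (2600 − 25.5) × 15.1 / [3300 × (1 + 0.0921 × 15.1)] = 4.33×10^7 / 7889 = 5488 m³.
τ = V/Q = 5488/2710 = 2.025 d, or 48.61 h.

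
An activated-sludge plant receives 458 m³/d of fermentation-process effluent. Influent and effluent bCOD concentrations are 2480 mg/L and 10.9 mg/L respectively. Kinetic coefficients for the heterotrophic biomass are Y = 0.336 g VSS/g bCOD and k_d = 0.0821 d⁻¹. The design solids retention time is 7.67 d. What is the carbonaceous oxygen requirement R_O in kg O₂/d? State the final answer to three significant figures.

Correct the yield for decay: Y_obs = Y/(1 + k_d θ_c) = 0.336 / (1 + 0.0821 × 7.67) = 0.336 / 1.630 = 0.2062.
Substrate removed = Q·(S₀ − S) = 458 m³/d × (2480 − 10.9) g/m³ = 1.13×10^6 g/d = 1131 kg/d.
P_X = Y_obs·Q·(S₀ − S) = 0.2062 × 1131 = 233.1 kg VSS/d.
R_O = Q·ΔS − 1.42 P_X = 1131 − 331.1 = 799.8 kg O₂/d.

R_O ≈ 800 kg O₂/d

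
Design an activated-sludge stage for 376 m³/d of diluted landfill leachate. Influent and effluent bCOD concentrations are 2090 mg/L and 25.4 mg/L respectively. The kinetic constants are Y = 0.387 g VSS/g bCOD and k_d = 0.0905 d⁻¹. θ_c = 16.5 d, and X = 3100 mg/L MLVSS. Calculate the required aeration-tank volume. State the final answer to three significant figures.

V ≈ 641 m³

Steady-state biomass mass balance: V·X·(1 + k_d·θ_c) = Y·Q·(S₀ − S)·θ_c, so V = 0.387 × 376 × (2090 − 25.4) × 16.5 / [3100 × (1 + 0.0905 × 16.5)] = 4.96×10^6 / 7729 = 641.3 m³.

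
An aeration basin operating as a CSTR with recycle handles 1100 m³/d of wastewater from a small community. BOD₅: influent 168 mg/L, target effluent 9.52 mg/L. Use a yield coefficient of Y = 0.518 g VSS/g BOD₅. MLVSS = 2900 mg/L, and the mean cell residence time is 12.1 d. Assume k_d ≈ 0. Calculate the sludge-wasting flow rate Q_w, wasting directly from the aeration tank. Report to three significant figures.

Q_w ≈ 31.1 m³/d

With k_d = 0 the design equation reduces to V = Y Q (S₀−S) θ_c / X = 0.518 × 1100 × (168 − 9.52) × 12.1 / 2900 = 376.8 m³.
With mixed-liquor wasting, θ_c = V/Q_w, so Q_w = V/θ_c = 376.8/12.1 = 31.14 m³/d.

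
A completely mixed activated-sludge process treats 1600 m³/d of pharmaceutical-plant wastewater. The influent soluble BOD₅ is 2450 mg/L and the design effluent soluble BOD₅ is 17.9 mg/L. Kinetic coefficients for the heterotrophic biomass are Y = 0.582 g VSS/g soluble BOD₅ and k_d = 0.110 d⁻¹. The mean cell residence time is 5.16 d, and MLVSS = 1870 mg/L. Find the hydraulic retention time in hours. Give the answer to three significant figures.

τ ≈ 59.8 h

Rearranging the biomass balance for a CMAS with decay, V = Y·Q·ΔS·θ_c / [X·(1+k_d θ_c)] = 0.582 × 1600 × (2450 − 17.9) × 5.16 / [1870 × (1 + 0.110 × 5.16)] = 1.17×10^7 / 2931 = 3987 m³.
τ = V/Q = 3987/1600 = 2.492 d, or 59.80 h.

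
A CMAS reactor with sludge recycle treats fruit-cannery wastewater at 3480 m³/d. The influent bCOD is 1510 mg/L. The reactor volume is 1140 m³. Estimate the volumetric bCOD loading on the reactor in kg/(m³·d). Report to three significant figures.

L_v ≈ 4.61 kg bCOD/(m³·d)

Applied bCOD load per unit volume = Q·S₀/V = (3480 × 1510/1000)/1140 = 4.609 kg bCOD·m⁻³·d⁻¹.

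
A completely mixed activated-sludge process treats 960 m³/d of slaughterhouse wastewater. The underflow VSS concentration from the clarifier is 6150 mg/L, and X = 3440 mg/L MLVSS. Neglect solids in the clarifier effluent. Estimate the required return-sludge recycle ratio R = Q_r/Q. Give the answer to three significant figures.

Mass balance around the secondary clarifier (neglecting effluent solids): R = X / (X_r − X) = 3440 / (6150 − 3440) = 1.269.

R ≈ 1.27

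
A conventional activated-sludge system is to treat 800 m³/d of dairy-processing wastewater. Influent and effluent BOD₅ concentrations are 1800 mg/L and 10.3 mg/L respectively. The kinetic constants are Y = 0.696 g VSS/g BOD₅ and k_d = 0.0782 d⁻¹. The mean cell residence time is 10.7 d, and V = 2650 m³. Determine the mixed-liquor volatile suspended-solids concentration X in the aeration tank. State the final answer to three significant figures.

X ≈ 2190 mg/L

From V·X·(1 + k_d·θ_c) = Y·Q·(S₀ − S)·θ_c: X = 0.696 × 800 × (1800 − 10.3) × 10.7 / [2650 × (1 + 0.0782 × 10.7)] = 2191 mg/L.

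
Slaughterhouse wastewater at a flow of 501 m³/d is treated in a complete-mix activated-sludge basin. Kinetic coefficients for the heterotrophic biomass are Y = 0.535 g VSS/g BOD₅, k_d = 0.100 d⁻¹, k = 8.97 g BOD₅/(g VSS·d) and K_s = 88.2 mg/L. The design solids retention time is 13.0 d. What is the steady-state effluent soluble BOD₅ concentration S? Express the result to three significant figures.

S ≈ 3.38 mg/L

From the Monod/SRT balance for a CMAS, S = K_s·(1+k_d θ_c)/[θ_c·(Y k − k_d) − 1] = 88.2 × (1 + 0.100 × 13.0) / [13.0 × (0.535 × 8.97 − 0.100) − 1] = 202.9 / 60.09 = 3.376 mg/L.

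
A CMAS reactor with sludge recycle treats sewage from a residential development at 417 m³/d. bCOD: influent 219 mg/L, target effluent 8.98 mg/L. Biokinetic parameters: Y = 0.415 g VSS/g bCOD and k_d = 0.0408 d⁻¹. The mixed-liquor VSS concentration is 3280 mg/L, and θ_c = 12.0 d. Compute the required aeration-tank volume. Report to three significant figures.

From the SRT design equation V = Y Q (S₀−S) θ_c / [X (1 + k_d θ_c)] = 0.415 × 417 × (219 − 8.98) × 12.0 / [3280 × (1 + 0.0408 × 12.0)] = 4.36×10^5 / 4886 = 89.27 m³.

V ≈ 89.3 m³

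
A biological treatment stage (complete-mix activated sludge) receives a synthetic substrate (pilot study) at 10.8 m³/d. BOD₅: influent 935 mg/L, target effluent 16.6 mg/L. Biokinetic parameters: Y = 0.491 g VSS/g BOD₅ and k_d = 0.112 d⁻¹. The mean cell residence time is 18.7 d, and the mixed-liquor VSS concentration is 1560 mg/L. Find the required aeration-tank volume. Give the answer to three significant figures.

Steady-state biomass mass balance: V·X·(1 + k_d·θ_c) = Y·Q·(S₀ − S)·θ_c, so V = 0.491 × 10.8 × (935 − 16.6) × 18.7 / [1560 × (1 + 0.112 × 18.7)] = 9.11×10^4 / 4827 = 18.87 m³.

V ≈ 18.9 m³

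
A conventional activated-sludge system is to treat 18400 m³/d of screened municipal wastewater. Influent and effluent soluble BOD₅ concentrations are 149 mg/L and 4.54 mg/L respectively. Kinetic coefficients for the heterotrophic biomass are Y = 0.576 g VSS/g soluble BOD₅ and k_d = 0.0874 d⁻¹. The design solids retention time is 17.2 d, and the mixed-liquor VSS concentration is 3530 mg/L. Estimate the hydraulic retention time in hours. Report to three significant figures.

Steady-state biomass mass balance: V·X·(1 + k_d·θ_c) = Y·Q·(S₀ − S)·θ_c, so V = 0.576 × 18400 × (149 − 4.54) × 17.2 / [3530 × (1 + 0.0874 × 17.2)] = 2.63×10^7 / 8837 = 2980 m³.
τ = V/Q = 2980/18400 = 0.1620 d, or 3.887 h.

τ ≈ 3.89 h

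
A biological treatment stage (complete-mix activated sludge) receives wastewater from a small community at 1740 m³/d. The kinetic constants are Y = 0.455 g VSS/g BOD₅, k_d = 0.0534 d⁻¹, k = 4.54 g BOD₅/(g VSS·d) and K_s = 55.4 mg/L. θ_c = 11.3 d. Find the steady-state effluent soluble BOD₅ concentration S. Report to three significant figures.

For a completely mixed reactor with recycle the Lawrence–McCarty relation gives S = K_s·(1 + k_d·θ_c) / [θ_c·(Y·k − k_d) − 1] = 55.4 × (1 + 0.0534 × 11.3) / [11.3 × (0.455 × 4.54 − 0.0534) − 1] = 88.83 / 21.74 = 4.086 mg/L.

S ≈ 4.09 mg/L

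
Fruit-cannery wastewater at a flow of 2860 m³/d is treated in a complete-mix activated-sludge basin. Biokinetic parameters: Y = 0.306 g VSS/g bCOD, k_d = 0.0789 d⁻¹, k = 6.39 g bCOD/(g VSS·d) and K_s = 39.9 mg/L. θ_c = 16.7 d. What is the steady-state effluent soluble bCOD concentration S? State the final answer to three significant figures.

S ≈ 3.05 mg/L

Effluent substrate depends only on kinetics and SRT: S = K_s(1 + k_d θ_c) / [θ_c(Yk − k_d) − 1] = 39.9 × (1 + 0.0789 × 16.7) / [16.7 × (0.306 × 6.39 − 0.0789) − 1] = 92.47 / 30.34 = 3.048 mg/L.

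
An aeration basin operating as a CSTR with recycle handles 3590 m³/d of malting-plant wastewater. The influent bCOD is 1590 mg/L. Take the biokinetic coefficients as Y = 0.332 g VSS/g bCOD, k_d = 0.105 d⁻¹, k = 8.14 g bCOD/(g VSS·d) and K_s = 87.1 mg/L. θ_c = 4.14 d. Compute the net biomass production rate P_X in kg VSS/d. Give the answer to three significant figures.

P_X ≈ 1310 kg VSS/d

From the Monod/SRT balance for a CMAS, S = K_s·(1+k_d θ_c)/[θ_c·(Y k − k_d) − 1] = 87.1 × (1 + 0.105 × 4.14) / [4.14 × (0.332 × 8.14 − 0.105) − 1] = 125.0 / 9.754 = 12.81 mg/L.
Y_obs = Y / (1 + k_d θ_c) = 0.332 / (1 + 0.105 × 4.14) = 0.332 / 1.435 = 0.2314.
Mass of bCOD removed per day: Q(S₀ − S) = 3590 × 1577 g/m³ = 5662 kg/d.
Biomass produced: P_X = Y_obs·Q·ΔS = 0.2314 × 5662 ≈ 1310 kg VSS/d.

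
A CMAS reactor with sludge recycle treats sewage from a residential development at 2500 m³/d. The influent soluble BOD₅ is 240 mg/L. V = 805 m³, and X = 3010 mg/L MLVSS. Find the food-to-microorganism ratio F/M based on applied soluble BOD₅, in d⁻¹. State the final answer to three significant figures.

F/M ≈ 0.248 d⁻¹

Food-to-microorganism ratio F/M = Q S₀ / (V X) = 2500 × 240 / (805.0 × 3010) = 0.2476 d⁻¹.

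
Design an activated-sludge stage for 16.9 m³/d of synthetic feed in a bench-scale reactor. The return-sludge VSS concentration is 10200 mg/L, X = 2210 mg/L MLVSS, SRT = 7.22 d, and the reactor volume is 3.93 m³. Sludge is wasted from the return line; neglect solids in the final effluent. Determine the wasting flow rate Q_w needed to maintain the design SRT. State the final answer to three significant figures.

Q_w ≈ 0.118 m³/d

Q_w = (V·X)/(θ_c X_r) = 3.930 × 2210 / (7.22 × 10200) = 0.1179 m³/d.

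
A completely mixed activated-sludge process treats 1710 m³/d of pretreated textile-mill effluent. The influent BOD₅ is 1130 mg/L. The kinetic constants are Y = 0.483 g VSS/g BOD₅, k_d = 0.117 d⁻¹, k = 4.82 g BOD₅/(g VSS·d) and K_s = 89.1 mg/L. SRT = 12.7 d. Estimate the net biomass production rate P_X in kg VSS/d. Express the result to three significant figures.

For a completely mixed reactor with recycle the Lawrence–McCarty relation gives S = K_s·(1 + k_d·θ_c) / [θ_c·(Y·k − k_d) − 1] = 89.1 × (1 + 0.117 × 12.7) / [12.7 × (0.483 × 4.82 − 0.117) − 1] = 221.5 / 27.08 = 8.179 mg/L.
Y_obs = Y / (1 + k_d θ_c) = 0.483 / (1 + 0.117 × 12.7) = 0.483 / 2.486 = 0.1943.
Q·(S₀ − S) = 1710 × (1130 − 8.18) × 10⁻³ = 1918 kg/d removed.
So the net sludge growth is P_X = 0.1943 × 1918 = 372.7 kg VSS/d.

P_X ≈ 373 kg VSS/d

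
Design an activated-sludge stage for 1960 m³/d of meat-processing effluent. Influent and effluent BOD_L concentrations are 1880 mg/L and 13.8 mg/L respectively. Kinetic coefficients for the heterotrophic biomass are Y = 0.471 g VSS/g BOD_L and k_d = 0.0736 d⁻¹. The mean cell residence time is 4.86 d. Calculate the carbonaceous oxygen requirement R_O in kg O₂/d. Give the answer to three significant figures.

Y_obs = Y / (1 + k_d θ_c) = 0.471 / (1 + 0.0736 × 4.86) = 0.471 / 1.358 = 0.3469.
Substrate removed = Q·(S₀ − S) = 1960 m³/d × (1880 − 13.8) g/m³ = 3.66×10^6 g/d = 3658 kg/d.
Net sludge production P_X = 0.3469 × 3658 = 1269 kg VSS/d.
R_O = Q·(S₀ − S) − 1.42·P_X = 3658 − 1.42 × 1269 = 1856 kg O₂/d.

R_O ≈ 1860 kg O₂/d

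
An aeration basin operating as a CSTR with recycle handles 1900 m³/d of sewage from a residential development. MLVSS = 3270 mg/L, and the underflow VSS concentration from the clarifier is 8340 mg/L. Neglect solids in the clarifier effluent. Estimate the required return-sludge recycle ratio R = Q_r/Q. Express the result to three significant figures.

R ≈ 0.645

Mass balance around the secondary clarifier (neglecting effluent solids): R = X / (X_r − X) = 3270 / (8340 − 3270) = 0.6450.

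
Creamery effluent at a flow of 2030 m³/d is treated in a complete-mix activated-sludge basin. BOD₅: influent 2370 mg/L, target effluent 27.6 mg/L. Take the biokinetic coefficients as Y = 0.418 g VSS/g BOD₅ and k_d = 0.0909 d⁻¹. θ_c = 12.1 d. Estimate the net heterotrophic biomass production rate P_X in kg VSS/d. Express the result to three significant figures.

Y_obs = Y / (1 + k_d θ_c) = 0.418 / (1 + 0.0909 × 12.1) = 0.418 / 2.100 = 0.1991.
Q·(S₀ − S) = 2030 × (2370 − 27.6) × 10⁻³ = 4755 kg/d removed.
Net biomass production P_X = Y_obs × Q·(S₀ − S) = 0.1991 × 4755 = 946.5 kg VSS/d.

P_X ≈ 947 kg VSS/d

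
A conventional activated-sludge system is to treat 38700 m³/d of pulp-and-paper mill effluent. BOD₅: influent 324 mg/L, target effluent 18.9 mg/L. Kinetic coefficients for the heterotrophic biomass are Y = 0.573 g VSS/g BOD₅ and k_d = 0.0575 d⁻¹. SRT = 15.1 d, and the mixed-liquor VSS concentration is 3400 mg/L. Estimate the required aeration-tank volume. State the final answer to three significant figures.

V ≈ 16100 m³

From the SRT design equation V = Y Q (S₀−S) θ_c / [X (1 + k_d θ_c)] = 0.573 × 38700 × (324 − 18.9) × 15.1 / [3400 × (1 + 0.0575 × 15.1)] = 1.02×10^8 / 6352 = 16083 m³.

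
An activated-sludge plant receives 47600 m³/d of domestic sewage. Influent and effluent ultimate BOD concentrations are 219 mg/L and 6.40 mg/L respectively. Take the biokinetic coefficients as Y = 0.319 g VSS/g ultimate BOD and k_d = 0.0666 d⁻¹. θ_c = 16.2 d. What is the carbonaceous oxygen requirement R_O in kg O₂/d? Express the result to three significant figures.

R_O ≈ 7910 kg O₂/d

Correct the yield for decay: Y_obs = Y/(1 + k_d θ_c) = 0.319 / (1 + 0.0666 × 16.2) = 0.319 / 2.079 = 0.1534.
Substrate removed = Q·(S₀ − S) = 47600 m³/d × (219 − 6.40) g/m³ = 1.01×10^7 g/d = 10120 kg/d.
Net sludge production P_X = 0.1534 × 10120 = 1553 kg VSS/d.
Carbonaceous O₂ demand = substrate oxidised − cell-mass equivalent = 10120 − 1.42 × 1553 = 7915 kg O₂/d.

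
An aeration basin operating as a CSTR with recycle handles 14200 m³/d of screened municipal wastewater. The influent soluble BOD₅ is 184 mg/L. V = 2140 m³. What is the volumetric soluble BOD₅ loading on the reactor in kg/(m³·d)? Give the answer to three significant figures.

L_v = Q S₀ / V = 14200 × 184 × 10⁻³ / 2140 = 1.221 kg/(m³·d).

L_v ≈ 1.22 kg soluble BOD₅/(m³·d)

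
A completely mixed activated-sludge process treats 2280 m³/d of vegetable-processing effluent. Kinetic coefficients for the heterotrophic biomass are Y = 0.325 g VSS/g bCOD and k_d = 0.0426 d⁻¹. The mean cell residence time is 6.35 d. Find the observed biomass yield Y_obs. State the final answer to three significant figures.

Y_obs ≈ 0.256 g VSS/g bCOD

Y_obs = Y / (1 + k_d θ_c) = 0.325 / (1 + 0.0426 × 6.35) = 0.325 / 1.271 = 0.2558.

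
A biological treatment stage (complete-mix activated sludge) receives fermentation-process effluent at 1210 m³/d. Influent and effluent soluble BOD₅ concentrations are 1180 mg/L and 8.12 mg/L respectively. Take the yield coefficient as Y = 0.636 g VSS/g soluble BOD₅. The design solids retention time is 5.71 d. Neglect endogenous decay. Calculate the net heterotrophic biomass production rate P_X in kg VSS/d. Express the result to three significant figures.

No decay correction is needed, so Y_obs = Y = 0.636.
ΔS = 1180 − 8.12 = 1172 mg/L, so the substrate removal rate is 1210 × 1172/1000 = 1418 kg soluble BOD₅/d.
So the net sludge growth is P_X = 0.6360 × 1418 = 901.8 kg VSS/d.

P_X ≈ 902 kg VSS/d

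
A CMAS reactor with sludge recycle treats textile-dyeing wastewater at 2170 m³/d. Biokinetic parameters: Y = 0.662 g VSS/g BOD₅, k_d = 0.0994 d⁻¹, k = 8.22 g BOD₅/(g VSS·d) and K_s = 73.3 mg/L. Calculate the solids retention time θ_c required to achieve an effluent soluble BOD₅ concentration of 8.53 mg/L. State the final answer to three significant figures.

Specific growth rate at S = 8.53 mg/L: μ = YkS/(K_s+S) = 0.662·8.22·8.53/(73.3+8.53) = 0.5672 d⁻¹.
1/θ_c = 0.5672 − 0.0994 = 0.4678 d⁻¹, so θ_c = 2.137 d.

θ_c ≈ 2.14 d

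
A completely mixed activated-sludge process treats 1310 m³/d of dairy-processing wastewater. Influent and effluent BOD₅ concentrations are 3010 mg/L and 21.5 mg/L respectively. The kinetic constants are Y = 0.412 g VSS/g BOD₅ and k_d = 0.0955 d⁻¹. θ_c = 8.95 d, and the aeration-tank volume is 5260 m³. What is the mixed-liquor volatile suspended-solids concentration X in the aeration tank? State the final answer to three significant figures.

From V·X·(1 + k_d·θ_c) = Y·Q·(S₀ − S)·θ_c: X = 0.412 × 1310 × (3010 − 21.5) × 8.95 / [5260 × (1 + 0.0955 × 8.95)] = 1480 mg/L.

X ≈ 1480 mg/L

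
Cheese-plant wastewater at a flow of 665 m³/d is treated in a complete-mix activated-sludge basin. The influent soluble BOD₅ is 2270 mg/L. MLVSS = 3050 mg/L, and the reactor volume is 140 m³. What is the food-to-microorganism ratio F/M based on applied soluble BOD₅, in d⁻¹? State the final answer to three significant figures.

F/M ≈ 3.54 d⁻¹

F/M = Q·S₀ / (V·X) = 665 × 2270 / (140.0 × 3050) = 3.535 g soluble BOD₅·(g VSS·d)⁻¹.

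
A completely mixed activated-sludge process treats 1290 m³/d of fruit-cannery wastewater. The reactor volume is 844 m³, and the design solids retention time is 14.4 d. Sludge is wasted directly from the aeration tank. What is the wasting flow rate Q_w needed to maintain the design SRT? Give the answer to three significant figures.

With mixed-liquor wasting, θ_c = V/Q_w, so Q_w = V/θ_c = 844.0/14.4 = 58.61 m³/d.

Q_w ≈ 58.6 m³/d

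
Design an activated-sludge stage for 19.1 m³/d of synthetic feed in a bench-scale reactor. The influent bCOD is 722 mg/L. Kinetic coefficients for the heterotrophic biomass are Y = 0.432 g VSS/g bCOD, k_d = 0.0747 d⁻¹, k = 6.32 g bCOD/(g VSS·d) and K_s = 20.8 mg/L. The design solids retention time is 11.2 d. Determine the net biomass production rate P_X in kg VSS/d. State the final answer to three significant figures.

Effluent substrate depends only on kinetics and SRT: S = K_s(1 + k_d θ_c) / [θ_c(Yk − k_d) − 1] = 20.8 × (1 + 0.0747 × 11.2) / [11.2 × (0.432 × 6.32 − 0.0747) − 1] = 38.20 / 28.74 = 1.329 mg/L.
Observed yield with endogenous decay: Y_obs = Y / (1 + k_d·θ_c) = 0.432 / (1 + 0.0747 × 11.2) = 0.432 / 1.837 = 0.2352 g VSS/g bCOD.
Substrate removed = Q·(S₀ − S) = 19.1 m³/d × (722 − 1.33) g/m³ = 1.38×10^4 g/d = 13.76 kg/d.
Net biomass production P_X = Y_obs × Q·(S₀ − S) = 0.2352 × 13.76 = 3.238 kg VSS/d.

P_X ≈ 3.24 kg VSS/d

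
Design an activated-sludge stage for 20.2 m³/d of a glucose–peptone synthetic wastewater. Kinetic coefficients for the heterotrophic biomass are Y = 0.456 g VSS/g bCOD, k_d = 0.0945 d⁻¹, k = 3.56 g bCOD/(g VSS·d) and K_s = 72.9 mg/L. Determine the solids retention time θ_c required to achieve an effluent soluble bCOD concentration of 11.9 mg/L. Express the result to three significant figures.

Specific growth rate at S = 11.9 mg/L: μ = YkS/(K_s+S) = 0.456·3.56·11.9/(72.9+11.9) = 0.2278 d⁻¹.
θ_c = 1/(μ − k_d) = 1/(0.2278 − 0.0945) = 1/0.1333 = 7.502 d.

θ_c ≈ 7.50 d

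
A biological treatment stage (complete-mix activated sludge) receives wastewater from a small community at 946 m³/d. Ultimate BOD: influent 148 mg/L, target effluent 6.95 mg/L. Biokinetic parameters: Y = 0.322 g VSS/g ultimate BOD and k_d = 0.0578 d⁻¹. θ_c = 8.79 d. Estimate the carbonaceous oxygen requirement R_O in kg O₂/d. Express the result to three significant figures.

R_O ≈ 93.0 kg O₂/d

Y_obs = Y / (1 + k_d θ_c) = 0.322 / (1 + 0.0578 × 8.79) = 0.322 / 1.508 = 0.2135.
ΔS = 148 − 6.95 = 141.1 mg/L, so the substrate removal rate is 946 × 141.1/1000 = 133.4 kg ultimate BOD/d.
Biomass synthesised: P_X = Y_obs × 133.4 = 28.49 kg VSS/d.
Carbonaceous O₂ demand = substrate oxidised − cell-mass equivalent = 133.4 − 1.42 × 28.49 = 92.98 kg O₂/d.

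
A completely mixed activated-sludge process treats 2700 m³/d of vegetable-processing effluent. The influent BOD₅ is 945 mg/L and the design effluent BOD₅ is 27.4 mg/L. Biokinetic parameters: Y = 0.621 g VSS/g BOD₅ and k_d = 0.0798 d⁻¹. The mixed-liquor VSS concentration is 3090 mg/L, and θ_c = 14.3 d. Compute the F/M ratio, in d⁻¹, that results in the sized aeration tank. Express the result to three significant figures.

F/M ≈ 0.248 d⁻¹

From the SRT design equation V = Y Q (S₀−S) θ_c / [X (1 + k_d θ_c)] = 0.621 × 2700 × (945 − 27.4) × 14.3 / [3090 × (1 + 0.0798 × 14.3)] = 2.2×10^7 / 6616 = 3325 m³.
Food-to-microorganism ratio F/M = Q S₀ / (V X) = 2700 × 945 / (3325 × 3090) = 0.2483 d⁻¹.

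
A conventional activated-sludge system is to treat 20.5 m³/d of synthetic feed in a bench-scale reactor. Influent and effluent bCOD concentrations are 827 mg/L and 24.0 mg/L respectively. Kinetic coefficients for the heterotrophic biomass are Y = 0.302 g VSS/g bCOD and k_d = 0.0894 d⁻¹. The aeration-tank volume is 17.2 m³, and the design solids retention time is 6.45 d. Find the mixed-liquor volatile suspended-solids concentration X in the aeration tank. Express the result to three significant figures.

Solving the biomass balance for X: X = Y Q (S₀−S) θ_c / [V (1+k_d θ_c)] = 0.302 × 20.5 × (827 − 24.0) × 6.45 / [17.2 × (1 + 0.0894 × 6.45)] = 1182 mg/L.

X ≈ 1180 mg/L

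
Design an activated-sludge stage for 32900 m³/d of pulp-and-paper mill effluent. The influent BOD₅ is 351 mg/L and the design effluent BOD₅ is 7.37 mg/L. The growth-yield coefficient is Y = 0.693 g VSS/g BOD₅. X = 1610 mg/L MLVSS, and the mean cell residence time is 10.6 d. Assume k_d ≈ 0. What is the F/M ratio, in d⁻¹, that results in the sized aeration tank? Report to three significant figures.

Biomass mass balance (decay neglected): V·X = Y·Q·(S₀ − S)·θ_c, so V = 0.693 × 32900 × (351 − 7.37) × 10.6 / 1610 = 51582 m³.
F/M = applied load / biomass = Q·S₀/(V·X) = 32900 × 351 / (51582 × 1610) = 0.1391 d⁻¹.

F/M ≈ 0.139 d⁻¹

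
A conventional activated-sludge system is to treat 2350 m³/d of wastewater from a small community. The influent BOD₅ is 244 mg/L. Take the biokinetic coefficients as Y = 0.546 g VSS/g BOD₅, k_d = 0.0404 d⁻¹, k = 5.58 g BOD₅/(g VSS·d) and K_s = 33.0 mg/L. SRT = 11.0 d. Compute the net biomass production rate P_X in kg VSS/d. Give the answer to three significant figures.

Effluent substrate depends only on kinetics and SRT: S = K_s(1 + k_d θ_c) / [θ_c(Yk − k_d) − 1] = 33.0 × (1 + 0.0404 × 11.0) / [11.0 × (0.546 × 5.58 − 0.0404) − 1] = 47.67 / 32.07 = 1.486 mg/L.
Correct the yield for decay: Y_obs = Y/(1 + k_d θ_c) = 0.546 / (1 + 0.0404 × 11.0) = 0.546 / 1.444 = 0.3780.
ΔS = 244 − 1.49 = 242.5 mg/L, so the substrate removal rate is 2350 × 242.5/1000 = 569.9 kg BOD₅/d.
Biomass produced: P_X = Y_obs·Q·ΔS = 0.3780 × 569.9 ≈ 215.4 kg VSS/d.

P_X ≈ 215 kg VSS/d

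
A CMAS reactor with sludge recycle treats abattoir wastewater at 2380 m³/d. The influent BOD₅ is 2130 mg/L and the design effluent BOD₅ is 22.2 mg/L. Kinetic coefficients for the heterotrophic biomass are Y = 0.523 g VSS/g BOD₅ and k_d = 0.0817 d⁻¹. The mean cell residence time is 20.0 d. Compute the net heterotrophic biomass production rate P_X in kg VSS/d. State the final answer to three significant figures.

P_X ≈ 996 kg VSS/d

Observed yield with endogenous decay: Y_obs = Y / (1 + k_d·θ_c) = 0.523 / (1 + 0.0817 × 20.0) = 0.523 / 2.634 = 0.1986 g VSS/g BOD₅.
Substrate removed = Q·(S₀ − S) = 2380 m³/d × (2130 − 22.2) g/m³ = 5.02×10^6 g/d = 5017 kg/d.
So the net sludge growth is P_X = 0.1986 × 5017 = 996.1 kg VSS/d.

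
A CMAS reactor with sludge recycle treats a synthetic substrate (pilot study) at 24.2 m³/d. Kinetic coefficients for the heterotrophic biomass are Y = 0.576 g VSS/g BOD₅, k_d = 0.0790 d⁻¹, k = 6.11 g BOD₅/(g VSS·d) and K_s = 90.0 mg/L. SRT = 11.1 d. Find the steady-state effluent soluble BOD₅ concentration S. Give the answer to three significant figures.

S ≈ 4.54 mg/L

For a completely mixed reactor with recycle the Lawrence–McCarty relation gives S = K_s·(1 + k_d·θ_c) / [θ_c·(Y·k − k_d) − 1] = 90.0 × (1 + 0.0790 × 11.1) / [11.1 × (0.576 × 6.11 − 0.0790) − 1] = 168.9 / 37.19 = 4.542 mg/L.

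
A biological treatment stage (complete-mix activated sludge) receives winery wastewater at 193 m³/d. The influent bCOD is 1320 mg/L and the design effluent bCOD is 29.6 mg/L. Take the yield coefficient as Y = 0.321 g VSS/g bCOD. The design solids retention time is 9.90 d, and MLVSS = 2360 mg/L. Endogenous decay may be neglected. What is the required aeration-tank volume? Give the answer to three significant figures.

V ≈ 335 m³

With k_d = 0 the design equation reduces to V = Y Q (S₀−S) θ_c / X = 0.321 × 193 × (1320 − 29.6) × 9.90 / 2360 = 335.4 m³.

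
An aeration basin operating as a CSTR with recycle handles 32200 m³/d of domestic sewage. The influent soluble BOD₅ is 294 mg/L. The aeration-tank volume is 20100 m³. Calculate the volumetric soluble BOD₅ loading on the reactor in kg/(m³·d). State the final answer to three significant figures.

Applied soluble BOD₅ load per unit volume = Q·S₀/V = (32200 × 294/1000)/20100 = 0.4710 kg soluble BOD₅·m⁻³·d⁻¹.

L_v ≈ 0.471 kg soluble BOD₅/(m³·d)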